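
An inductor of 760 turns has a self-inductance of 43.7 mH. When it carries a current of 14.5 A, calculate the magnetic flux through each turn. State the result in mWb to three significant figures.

From L = NΦ_B/I, the flux per turn is Φ_B = LI/N.
Φ_B = (4.370×10^-2 H)(14.5 A)/760 = 8.338×10^-4 Wb.

Φ_B ≈ 0.834 mWb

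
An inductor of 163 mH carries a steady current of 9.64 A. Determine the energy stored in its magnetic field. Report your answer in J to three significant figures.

U ≈ 7.57 J

Stored magnetic energy: U = ½LI².
U = ½(0.163 H)(9.64 A)² = 7.574 J.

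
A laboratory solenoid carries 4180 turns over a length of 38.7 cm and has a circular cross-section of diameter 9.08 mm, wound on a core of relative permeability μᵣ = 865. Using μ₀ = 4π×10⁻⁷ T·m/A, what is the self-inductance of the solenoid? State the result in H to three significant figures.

L ≈ 3.18 H

A = π(d/2)² = π(4.540×10^-3 m)² = 6.475×10^-5 m².
For a long solenoid, L = μ₀μᵣN²A/ℓ.
L = (4π×10⁻⁷)(865)(4180)²(6.475×10^-5)/(0.387 m) = 3.178 H.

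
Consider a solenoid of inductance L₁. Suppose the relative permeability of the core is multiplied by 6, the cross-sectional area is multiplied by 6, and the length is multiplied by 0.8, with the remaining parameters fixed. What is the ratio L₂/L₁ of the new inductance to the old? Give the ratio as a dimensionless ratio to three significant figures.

For a solenoid, L ∝ μᵣN²A/ℓ.
L₂/L₁ = (6) × (6) × (0.8)^-1 = 45.0.

L₂/L₁ = 45.0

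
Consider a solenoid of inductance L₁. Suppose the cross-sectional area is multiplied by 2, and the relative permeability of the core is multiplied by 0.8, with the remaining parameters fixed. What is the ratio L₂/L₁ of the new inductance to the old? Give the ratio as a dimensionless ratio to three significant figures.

For a solenoid, L ∝ μᵣN²A/ℓ.
L₂/L₁ = (2) × (0.8) = 1.60.

L₂/L₁ = 1.60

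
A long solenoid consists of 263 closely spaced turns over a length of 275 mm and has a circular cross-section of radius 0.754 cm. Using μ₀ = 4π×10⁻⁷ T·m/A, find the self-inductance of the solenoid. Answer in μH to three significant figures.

A = πr² = π(7.540×10^-3 m)² = 1.786×10^-4 m².
For a long solenoid, L = μ₀N²A/ℓ.
L = (4π×10⁻⁷)(263)²(1.786×10^-4)/(0.275 m) = 5.645×10^-5 H.

L ≈ 56.5 μH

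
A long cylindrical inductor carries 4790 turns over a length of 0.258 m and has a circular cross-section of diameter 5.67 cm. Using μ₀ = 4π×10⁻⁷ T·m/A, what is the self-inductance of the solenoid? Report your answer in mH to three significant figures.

L ≈ 282 mH

A = π(d/2)² = π(2.835×10^-2 m)² = 2.52497×10^-3 m².
For a long solenoid, L = μ₀N²A/ℓ.
L = (4π×10⁻⁷)(4790)²(2.52497×10^-3)/(0.258 m) = 0.2822 H.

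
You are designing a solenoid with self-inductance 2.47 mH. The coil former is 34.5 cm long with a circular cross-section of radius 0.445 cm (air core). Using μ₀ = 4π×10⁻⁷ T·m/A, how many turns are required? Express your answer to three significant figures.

A = πr² = π(4.450×10^-3 m)² = 6.221×10^-5 m².
From L = μ₀N²A/ℓ, N = √(Lℓ / (μ₀A)).
N = √[(2.470×10^-3)(0.345) / ((4π×10⁻⁷)×6.221×10^-5)] = √(1.090×10^7) ≈ 3301.6.

N ≈ 3300 turns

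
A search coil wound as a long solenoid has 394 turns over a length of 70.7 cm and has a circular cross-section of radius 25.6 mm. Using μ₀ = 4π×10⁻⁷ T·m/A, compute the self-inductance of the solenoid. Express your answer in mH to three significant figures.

L ≈ 0.568 mH

A = πr² = π(2.560×10^-2 m)² = 2.059×10^-3 m².
For a long solenoid, L = μ₀N²A/ℓ.
L = (4π×10⁻⁷)(394)²(2.059×10^-3)/(0.707 m) = 5.681×10^-4 H.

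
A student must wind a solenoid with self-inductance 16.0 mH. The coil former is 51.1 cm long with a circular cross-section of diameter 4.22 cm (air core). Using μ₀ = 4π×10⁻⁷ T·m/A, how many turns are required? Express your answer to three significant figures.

A = π(d/2)² = π(2.110×10^-2 m)² = 1.399×10^-3 m².
From L = μ₀N²A/ℓ, N = √(Lℓ / (μ₀A)).
N = √[(1.600×10^-2)(0.511) / ((4π×10⁻⁷)×1.399×10^-3)] = √(4.652×10^6) ≈ 2156.8.

N ≈ 2160 turns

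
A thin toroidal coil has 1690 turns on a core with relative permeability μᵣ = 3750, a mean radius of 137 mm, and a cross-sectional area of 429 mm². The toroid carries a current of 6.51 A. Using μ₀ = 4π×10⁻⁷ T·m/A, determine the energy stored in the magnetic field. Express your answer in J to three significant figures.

U ≈ 142 J

L = μ₀μᵣN²A/(2πR) = (4π×10⁻⁷)(3750)(1690)²(4.290×10^-4)/(2π×0.137) = 6.708 H.
U = ½LI² = ½(6.708)(6.51)² = 142.1 J.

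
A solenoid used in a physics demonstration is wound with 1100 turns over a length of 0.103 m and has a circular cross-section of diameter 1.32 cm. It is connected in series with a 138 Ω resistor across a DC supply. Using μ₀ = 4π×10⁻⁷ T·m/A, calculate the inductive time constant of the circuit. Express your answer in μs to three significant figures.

τ ≈ 14.6 μs

A = π(d/2)² = π(6.600×10^-3 m)² = 1.368×10^-4 m².
L = μ₀N²A/ℓ = (4π×10⁻⁷)(1100)²(1.368×10^-4)/(0.103) = 2.020×10^-3 H.
τ = L/R = (2.020×10^-3)/(138) = 1.464×10^-5 s.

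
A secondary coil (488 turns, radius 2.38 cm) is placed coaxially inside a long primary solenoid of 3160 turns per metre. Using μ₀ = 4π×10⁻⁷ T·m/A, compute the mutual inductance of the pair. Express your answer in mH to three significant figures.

M ≈ 3.45 mH

The outer solenoid produces a uniform field B₁ = μ₀n₁I₁ across the inner coil,
so the flux linkage is N₂Φ = N₂B₁A₂ = μ₀n₁N₂A₂·I₁, giving M = μ₀n₁N₂A₂.
A₂ = πr² = π(2.380×10^-2 m)² = 1.780×10^-3 m².
M = (4π×10⁻⁷)(3160)(488)(1.780×10^-3) = 3.448×10^-3 H.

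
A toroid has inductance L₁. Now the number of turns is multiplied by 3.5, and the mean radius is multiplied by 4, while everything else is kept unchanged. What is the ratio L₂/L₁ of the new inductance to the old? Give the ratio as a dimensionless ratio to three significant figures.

For a toroid, L ∝ μᵣN²A/R.
L₂/L₁ = (3.5)^2 × (4)^-1 = 3.06.

L₂/L₁ = 3.06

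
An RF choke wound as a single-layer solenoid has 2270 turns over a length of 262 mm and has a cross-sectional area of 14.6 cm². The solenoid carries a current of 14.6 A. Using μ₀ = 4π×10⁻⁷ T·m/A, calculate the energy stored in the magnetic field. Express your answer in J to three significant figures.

U ≈ 3.85 J

A = 14.6 cm² = 1.460×10^-3 m².
L = μ₀N²A/ℓ = (4π×10⁻⁷)(2270)²(1.460×10^-3)/(0.262) = 3.608×10^-2 H.
U = ½LI² = ½(3.608×10^-2)(14.6)² = 3.846 J.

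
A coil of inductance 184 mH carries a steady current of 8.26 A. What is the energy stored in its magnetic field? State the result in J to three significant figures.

Stored magnetic energy: U = ½LI².
U = ½(0.184 H)(8.26 A)² = 6.277 J.

U ≈ 6.28 J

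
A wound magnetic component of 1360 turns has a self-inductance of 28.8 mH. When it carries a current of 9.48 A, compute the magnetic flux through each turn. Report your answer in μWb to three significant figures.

From L = NΦ_B/I, the flux per turn is Φ_B = LI/N.
Φ_B = (2.880×10^-2 H)(9.48 A)/1360 = 2.008×10^-4 Wb.

Φ_B ≈ 201 μWb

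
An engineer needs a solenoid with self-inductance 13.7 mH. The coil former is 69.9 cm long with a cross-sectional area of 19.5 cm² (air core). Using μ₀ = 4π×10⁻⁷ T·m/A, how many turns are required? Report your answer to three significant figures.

A = 19.5 cm² = 1.950×10^-3 m².
From L = μ₀N²A/ℓ, N = √(Lℓ / (μ₀A)).
N = √[(1.370×10^-2)(0.699) / ((4π×10⁻⁷)×1.950×10^-3)] = √(3.908×10^6) ≈ 1976.9.

N ≈ 1980 turns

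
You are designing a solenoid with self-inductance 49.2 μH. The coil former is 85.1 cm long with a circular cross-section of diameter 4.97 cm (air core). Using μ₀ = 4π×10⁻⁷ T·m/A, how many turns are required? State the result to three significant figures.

A = π(d/2)² = π(2.485×10^-2 m)² = 1.940×10^-3 m².
From L = μ₀N²A/ℓ, N = √(Lℓ / (μ₀A)).
N = √[(4.920×10^-5)(0.851) / ((4π×10⁻⁷)×1.940×10^-3)] = √(1.717×10^4) ≈ 131.1.

N ≈ 131 turns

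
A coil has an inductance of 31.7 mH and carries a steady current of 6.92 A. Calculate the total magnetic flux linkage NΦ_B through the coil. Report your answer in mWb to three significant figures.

NΦ_B ≈ 219 mWb

From L = NΦ_B/I, the flux linkage is NΦ_B = LI.
NΦ_B = (3.170×10^-2 H)(6.92 A) = 0.2194 Wb.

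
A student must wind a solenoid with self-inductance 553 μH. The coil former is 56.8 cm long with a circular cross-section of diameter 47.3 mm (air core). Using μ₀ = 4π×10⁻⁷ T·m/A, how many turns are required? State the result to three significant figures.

N ≈ 377 turns

A = π(d/2)² = π(2.365×10^-2 m)² = 1.757×10^-3 m².
From L = μ₀N²A/ℓ, N = √(Lℓ / (μ₀A)).
N = √[(5.530×10^-4)(0.568) / ((4π×10⁻⁷)×1.757×10^-3)] = √(1.422×10^5) ≈ 377.2.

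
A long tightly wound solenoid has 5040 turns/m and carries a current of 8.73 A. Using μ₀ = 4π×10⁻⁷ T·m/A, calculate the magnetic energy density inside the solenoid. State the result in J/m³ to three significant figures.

u ≈ 1220 J/m³

B = μ₀nI = (4π×10⁻⁷)(5.040×10^3)(8.73) = 5.529×10^-2 T.
u = B²/(2μ₀) = (5.529×10^-2)²/(2×4π×10⁻⁷) = 1.216×10^3 J/m³.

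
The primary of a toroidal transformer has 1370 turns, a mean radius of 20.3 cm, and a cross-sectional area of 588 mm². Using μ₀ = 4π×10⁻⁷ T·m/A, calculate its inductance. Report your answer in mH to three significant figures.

For a thin toroid, L = μ₀N²A/(2πR).
L = (4π×10⁻⁷)(1370)²(5.880×10^-4) / (2π×0.203 m) = 1.087×10^-3 H.

L ≈ 1.09 mH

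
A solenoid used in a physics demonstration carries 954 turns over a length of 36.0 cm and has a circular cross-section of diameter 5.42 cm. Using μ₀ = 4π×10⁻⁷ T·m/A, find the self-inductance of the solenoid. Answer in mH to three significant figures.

L ≈ 7.33 mH

A = π(d/2)² = π(2.710×10^-2 m)² = 2.307×10^-3 m².
For a long solenoid, L = μ₀N²A/ℓ.
L = (4π×10⁻⁷)(954)²(2.307×10^-3)/(0.36 m) = 7.330×10^-3 H.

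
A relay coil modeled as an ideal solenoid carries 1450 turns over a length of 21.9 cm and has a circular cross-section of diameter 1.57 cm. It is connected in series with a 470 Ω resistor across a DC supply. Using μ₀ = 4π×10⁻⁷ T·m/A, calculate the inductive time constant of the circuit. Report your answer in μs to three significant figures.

A = π(d/2)² = π(7.850×10^-3 m)² = 1.936×10^-4 m².
L = μ₀N²A/ℓ = (4π×10⁻⁷)(1450)²(1.936×10^-4)/(0.219) = 2.336×10^-3 H.
τ = L/R = (2.336×10^-3)/(470) = 4.969×10^-6 s.

τ ≈ 4.97 μs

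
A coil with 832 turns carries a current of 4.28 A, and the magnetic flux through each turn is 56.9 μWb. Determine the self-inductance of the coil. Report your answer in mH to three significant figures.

L ≈ 11.1 mH

Self-inductance is defined by L = NΦ_B/I (flux linkage over current).
L = (832)(5.690×10^-5 Wb)/(4.28 A) = 1.106×10^-2 H.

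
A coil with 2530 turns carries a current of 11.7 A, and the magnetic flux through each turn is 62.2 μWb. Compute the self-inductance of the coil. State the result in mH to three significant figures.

Self-inductance is defined by L = NΦ_B/I (flux linkage over current).
L = (2530)(6.220×10^-5 Wb)/(11.7 A) = 1.345×10^-2 H.

L ≈ 13.5 mH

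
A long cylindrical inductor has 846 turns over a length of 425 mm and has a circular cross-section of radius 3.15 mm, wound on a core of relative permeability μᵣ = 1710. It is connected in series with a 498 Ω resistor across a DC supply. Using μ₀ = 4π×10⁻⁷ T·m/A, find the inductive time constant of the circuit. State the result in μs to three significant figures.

A = πr² = π(3.150×10^-3 m)² = 3.117×10^-5 m².
L = μ₀μᵣN²A/ℓ = (4π×10⁻⁷)(1710)(846)²(3.117×10^-5)/(0.425) = 0.1128 H.
τ = L/R = (0.1128)/(498) = 2.265×10^-4 s.

τ ≈ 227 μs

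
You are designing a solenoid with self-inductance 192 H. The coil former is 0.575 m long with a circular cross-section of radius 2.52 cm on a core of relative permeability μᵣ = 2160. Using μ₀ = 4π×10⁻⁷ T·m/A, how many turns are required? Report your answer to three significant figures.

N ≈ 4520 turns

A = πr² = π(2.520×10^-2 m)² = 1.995×10^-3 m².
From L = μ₀μᵣN²A/ℓ, N = √(Lℓ / (μ₀μᵣA)).
N = √[(192)(0.575) / ((4π×10⁻⁷)(2160)×1.995×10^-3)] = √(2.039×10^7) ≈ 4515.2.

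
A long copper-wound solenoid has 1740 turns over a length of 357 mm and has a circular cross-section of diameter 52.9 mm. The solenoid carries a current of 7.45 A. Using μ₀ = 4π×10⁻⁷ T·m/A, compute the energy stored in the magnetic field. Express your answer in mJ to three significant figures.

A = π(d/2)² = π(2.645×10^-2 m)² = 2.198×10^-3 m².
L = μ₀N²A/ℓ = (4π×10⁻⁷)(1740)²(2.198×10^-3)/(0.357) = 2.342×10^-2 H.
U = ½LI² = ½(2.342×10^-2)(7.45)² = 0.65 J.

U ≈ 650 mJ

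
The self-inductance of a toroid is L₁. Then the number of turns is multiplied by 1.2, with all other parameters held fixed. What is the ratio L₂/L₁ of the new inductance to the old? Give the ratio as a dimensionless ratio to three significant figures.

L₂/L₁ = 1.44

For a toroid, L ∝ μᵣN²A/R.
L₂/L₁ = (1.2)^2 = 1.44.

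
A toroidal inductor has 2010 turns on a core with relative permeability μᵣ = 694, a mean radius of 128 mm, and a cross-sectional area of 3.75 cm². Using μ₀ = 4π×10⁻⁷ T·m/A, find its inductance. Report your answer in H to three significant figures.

L ≈ 1.64 H

For a thin toroid, L = μ₀μᵣN²A/(2πR).
L = (4π×10⁻⁷)(694)(2010)²(3.750×10^-4) / (2π×0.128 m) = 1.643 H.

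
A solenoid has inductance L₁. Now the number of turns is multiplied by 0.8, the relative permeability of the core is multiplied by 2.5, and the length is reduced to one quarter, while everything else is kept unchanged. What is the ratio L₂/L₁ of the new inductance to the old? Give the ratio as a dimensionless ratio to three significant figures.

L₂/L₁ = 6.40

For a solenoid, L ∝ μᵣN²A/ℓ.
L₂/L₁ = (0.8)^2 × (2.5) × (0.25)^-1 = 6.40.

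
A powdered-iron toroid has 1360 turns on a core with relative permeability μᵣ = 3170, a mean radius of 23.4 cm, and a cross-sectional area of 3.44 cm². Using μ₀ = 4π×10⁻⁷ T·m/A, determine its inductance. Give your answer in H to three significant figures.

L ≈ 1.72 H

For a thin toroid, L = μ₀μᵣN²A/(2πR).
L = (4π×10⁻⁷)(3170)(1360)²(3.440×10^-4) / (2π×0.234 m) = 1.724 H.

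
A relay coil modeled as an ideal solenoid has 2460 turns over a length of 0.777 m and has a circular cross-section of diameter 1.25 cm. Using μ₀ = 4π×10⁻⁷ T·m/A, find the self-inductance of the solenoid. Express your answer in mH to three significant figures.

L ≈ 1.20 mH

A = π(d/2)² = π(6.250×10^-3 m)² = 1.227×10^-4 m².
For a long solenoid, L = μ₀N²A/ℓ.
L = (4π×10⁻⁷)(2460)²(1.227×10^-4)/(0.777 m) = 1.201×10^-3 H.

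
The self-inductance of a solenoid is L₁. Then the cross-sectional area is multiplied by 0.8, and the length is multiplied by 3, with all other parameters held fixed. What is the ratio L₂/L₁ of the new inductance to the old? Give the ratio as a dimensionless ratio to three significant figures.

For a solenoid, L ∝ μᵣN²A/ℓ.
L₂/L₁ = (0.8) × (3)^-1 = 0.267.

L₂/L₁ = 0.267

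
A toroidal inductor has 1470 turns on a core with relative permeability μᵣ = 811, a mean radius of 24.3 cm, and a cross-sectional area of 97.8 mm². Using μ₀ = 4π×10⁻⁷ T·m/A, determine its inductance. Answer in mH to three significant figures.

L ≈ 141 mH

For a thin toroid, L = μ₀μᵣN²A/(2πR).
L = (4π×10⁻⁷)(811)(1470)²(9.780×10^-5) / (2π×0.243 m) = 0.1411 H.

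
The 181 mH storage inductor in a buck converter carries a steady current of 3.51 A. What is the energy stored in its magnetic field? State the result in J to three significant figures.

Stored magnetic energy: U = ½LI².
U = ½(0.181 H)(3.51 A)² = 1.11497 J.

U ≈ 1.11 J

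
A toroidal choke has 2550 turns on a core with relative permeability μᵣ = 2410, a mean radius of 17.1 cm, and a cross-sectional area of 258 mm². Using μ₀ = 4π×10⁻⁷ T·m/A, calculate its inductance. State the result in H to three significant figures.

L ≈ 4.73 H

For a thin toroid, L = μ₀μᵣN²A/(2πR).
L = (4π×10⁻⁷)(2410)(2550)²(2.580×10^-4) / (2π×0.171 m) = 4.729 H.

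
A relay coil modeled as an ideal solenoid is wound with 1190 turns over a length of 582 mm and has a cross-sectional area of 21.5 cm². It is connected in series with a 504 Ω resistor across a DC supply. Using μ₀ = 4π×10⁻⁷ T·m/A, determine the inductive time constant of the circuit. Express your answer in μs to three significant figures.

τ ≈ 13.0 μs

A = 21.5 cm² = 2.150×10^-3 m².
L = μ₀N²A/ℓ = (4π×10⁻⁷)(1190)²(2.150×10^-3)/(0.582) = 6.574×10^-3 H.
τ = L/R = (6.574×10^-3)/(504) = 1.304×10^-5 s.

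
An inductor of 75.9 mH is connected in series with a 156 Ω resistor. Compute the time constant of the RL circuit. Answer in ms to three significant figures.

τ ≈ 0.487 ms

τ = L/R = (7.590×10^-2 H)/(156 Ω) = 4.865×10^-4 s.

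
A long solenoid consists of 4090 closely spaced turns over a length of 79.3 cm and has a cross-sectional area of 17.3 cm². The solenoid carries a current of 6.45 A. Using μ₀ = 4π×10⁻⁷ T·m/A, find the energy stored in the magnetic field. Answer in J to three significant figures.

A = 17.3 cm² = 1.730×10^-3 m².
L = μ₀N²A/ℓ = (4π×10⁻⁷)(4090)²(1.730×10^-3)/(0.793) = 4.586×10^-2 H.
U = ½LI² = ½(4.586×10^-2)(6.45)² = 0.9539 J.

U ≈ 0.954 J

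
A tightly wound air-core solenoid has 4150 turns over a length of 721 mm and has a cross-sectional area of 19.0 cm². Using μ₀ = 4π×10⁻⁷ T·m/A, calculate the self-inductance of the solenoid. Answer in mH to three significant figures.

L ≈ 57.0 mH

A = 19.0 cm² = 1.900×10^-3 m².
For a long solenoid, L = μ₀N²A/ℓ.
L = (4π×10⁻⁷)(4150)²(1.900×10^-3)/(0.721 m) = 5.703×10^-2 H.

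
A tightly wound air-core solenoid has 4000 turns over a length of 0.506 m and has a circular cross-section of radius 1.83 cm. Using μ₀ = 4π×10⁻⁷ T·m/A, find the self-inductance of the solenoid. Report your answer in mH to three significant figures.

L ≈ 41.8 mH

A = πr² = π(1.830×10^-2 m)² = 1.052×10^-3 m².
For a long solenoid, L = μ₀N²A/ℓ.
L = (4π×10⁻⁷)(4000)²(1.052×10^-3)/(0.506 m) = 4.181×10^-2 H.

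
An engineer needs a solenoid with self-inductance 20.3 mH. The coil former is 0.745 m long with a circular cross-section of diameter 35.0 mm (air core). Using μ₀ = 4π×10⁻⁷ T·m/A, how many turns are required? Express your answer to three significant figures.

A = π(d/2)² = π(1.750×10^-2 m)² = 9.621×10^-4 m².
From L = μ₀N²A/ℓ, N = √(Lℓ / (μ₀A)).
N = √[(2.030×10^-2)(0.745) / ((4π×10⁻⁷)×9.621×10^-4)] = √(1.251×10^7) ≈ 3536.8.

N ≈ 3540 turns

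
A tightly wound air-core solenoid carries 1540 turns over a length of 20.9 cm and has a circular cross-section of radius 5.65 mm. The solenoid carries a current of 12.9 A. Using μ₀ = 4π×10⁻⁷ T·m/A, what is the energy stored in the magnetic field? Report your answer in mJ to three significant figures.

A = πr² = π(5.650×10^-3 m)² = 1.003×10^-4 m².
L = μ₀N²A/ℓ = (4π×10⁻⁷)(1540)²(1.003×10^-4)/(0.209) = 1.430×10^-3 H.
U = ½LI² = ½(1.430×10^-3)(12.9)² = 0.119 J.

U ≈ 119 mJ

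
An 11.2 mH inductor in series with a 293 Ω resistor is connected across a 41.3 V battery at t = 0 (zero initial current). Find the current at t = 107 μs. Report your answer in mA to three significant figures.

I ≈ 132 mA

τ = L/R = 1.120×10^-2/293 = 3.823×10^-5 s; final current I_∞ = ε/R = 41.3/293 = 0.141 A.
I(t) = I_∞(1 − e^(−t/τ)) with t/τ = 2.799.
I = (0.141)(1 − e^(−2.799)) = 0.1324 A.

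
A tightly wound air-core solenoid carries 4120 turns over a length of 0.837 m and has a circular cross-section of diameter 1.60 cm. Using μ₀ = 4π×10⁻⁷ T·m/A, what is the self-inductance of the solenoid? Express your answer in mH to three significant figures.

A = π(d/2)² = π(8.000×10^-3 m)² = 2.011×10^-4 m².
For a long solenoid, L = μ₀N²A/ℓ.
L = (4π×10⁻⁷)(4120)²(2.011×10^-4)/(0.837 m) = 5.124×10^-3 H.

L ≈ 5.12 mH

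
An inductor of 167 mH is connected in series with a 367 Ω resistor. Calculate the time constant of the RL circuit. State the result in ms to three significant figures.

τ ≈ 0.455 ms

τ = L/R = (0.167 H)/(367 Ω) = 4.550×10^-4 s.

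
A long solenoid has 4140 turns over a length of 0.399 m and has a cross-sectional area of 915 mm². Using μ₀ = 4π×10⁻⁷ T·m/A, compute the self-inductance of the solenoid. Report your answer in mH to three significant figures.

A = 915 mm² = 9.150×10^-4 m².
For a long solenoid, L = μ₀N²A/ℓ.
L = (4π×10⁻⁷)(4140)²(9.150×10^-4)/(0.399 m) = 4.939×10^-2 H.

L ≈ 49.4 mH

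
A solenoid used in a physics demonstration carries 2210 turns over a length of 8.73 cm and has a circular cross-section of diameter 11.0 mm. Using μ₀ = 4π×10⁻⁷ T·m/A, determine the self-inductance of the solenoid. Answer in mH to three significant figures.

A = π(d/2)² = π(5.500×10^-3 m)² = 9.503×10^-5 m².
For a long solenoid, L = μ₀N²A/ℓ.
L = (4π×10⁻⁷)(2210)²(9.503×10^-5)/(8.730×10^-2 m) = 6.681×10^-3 H.

L ≈ 6.68 mH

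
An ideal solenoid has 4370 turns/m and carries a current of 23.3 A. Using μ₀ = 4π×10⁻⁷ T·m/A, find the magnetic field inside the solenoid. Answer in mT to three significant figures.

Inside a long solenoid, B = μ₀nI.
B = (4π×10⁻⁷)(4.370×10^3 m⁻¹)(23.3 A) = 0.128 T.

B ≈ 128 mT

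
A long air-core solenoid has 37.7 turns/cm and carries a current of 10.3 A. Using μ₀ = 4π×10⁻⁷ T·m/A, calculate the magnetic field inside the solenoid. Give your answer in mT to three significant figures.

B ≈ 48.8 mT

Inside a long solenoid, B = μ₀nI.
B = (4π×10⁻⁷)(3.770×10^3 m⁻¹)(10.3 A) = 4.880×10^-2 T.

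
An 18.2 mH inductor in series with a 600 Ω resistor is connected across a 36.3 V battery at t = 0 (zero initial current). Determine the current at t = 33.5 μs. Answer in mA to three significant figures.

τ = L/R = 1.820×10^-2/600 = 3.033×10^-5 s; final current I_∞ = ε/R = 36.3/600 = 6.050×10^-2 A.
I(t) = I_∞(1 − e^(−t/τ)) with t/τ = 1.104.
I = (6.050×10^-2)(1 − e^(−1.104)) = 4.04496×10^-2 A.

I ≈ 40.4 mA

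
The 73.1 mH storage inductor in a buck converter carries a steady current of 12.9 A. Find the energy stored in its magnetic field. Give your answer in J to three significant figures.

Stored magnetic energy: U = ½LI².
U = ½(7.310×10^-2 H)(12.9 A)² = 6.082 J.

U ≈ 6.08 J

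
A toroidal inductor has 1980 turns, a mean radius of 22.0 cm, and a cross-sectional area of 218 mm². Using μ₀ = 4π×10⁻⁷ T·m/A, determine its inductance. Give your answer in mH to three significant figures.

L ≈ 0.777 mH

For a thin toroid, L = μ₀N²A/(2πR).
L = (4π×10⁻⁷)(1980)²(2.180×10^-4) / (2π×0.22 m) = 7.770×10^-4 H.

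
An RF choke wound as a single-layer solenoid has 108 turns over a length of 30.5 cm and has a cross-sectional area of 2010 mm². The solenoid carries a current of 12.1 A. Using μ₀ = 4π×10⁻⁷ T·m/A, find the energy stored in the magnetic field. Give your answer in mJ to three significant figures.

U ≈ 7.07 mJ

A = 2010 mm² = 2.010×10^-3 m².
L = μ₀N²A/ℓ = (4π×10⁻⁷)(108)²(2.010×10^-3)/(0.305) = 9.659×10^-5 H.
U = ½LI² = ½(9.659×10^-5)(12.1)² = 7.071×10^-3 J.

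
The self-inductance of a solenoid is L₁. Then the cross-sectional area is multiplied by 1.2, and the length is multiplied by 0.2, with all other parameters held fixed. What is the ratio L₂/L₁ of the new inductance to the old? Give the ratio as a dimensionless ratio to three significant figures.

For a solenoid, L ∝ μᵣN²A/ℓ.
L₂/L₁ = (1.2) × (0.2)^-1 = 6.00.

L₂/L₁ = 6.00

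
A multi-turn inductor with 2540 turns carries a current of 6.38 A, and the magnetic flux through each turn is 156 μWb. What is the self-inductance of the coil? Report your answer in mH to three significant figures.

Self-inductance is defined by L = NΦ_B/I (flux linkage over current).
L = (2540)(1.560×10^-4 Wb)/(6.38 A) = 6.211×10^-2 H.

L ≈ 62.1 mH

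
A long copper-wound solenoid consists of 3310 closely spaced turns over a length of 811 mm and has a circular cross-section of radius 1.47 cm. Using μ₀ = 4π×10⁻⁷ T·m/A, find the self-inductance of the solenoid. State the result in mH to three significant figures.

L ≈ 11.5 mH

A = πr² = π(1.470×10^-2 m)² = 6.789×10^-4 m².
For a long solenoid, L = μ₀N²A/ℓ.
L = (4π×10⁻⁷)(3310)²(6.789×10^-4)/(0.811 m) = 1.152×10^-2 H.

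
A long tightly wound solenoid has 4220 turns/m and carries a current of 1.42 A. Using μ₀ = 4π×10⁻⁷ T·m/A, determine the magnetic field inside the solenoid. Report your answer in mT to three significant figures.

B ≈ 7.53 mT

Inside a long solenoid, B = μ₀nI.
B = (4π×10⁻⁷)(4.220×10^3 m⁻¹)(1.42 A) = 7.530×10^-3 T.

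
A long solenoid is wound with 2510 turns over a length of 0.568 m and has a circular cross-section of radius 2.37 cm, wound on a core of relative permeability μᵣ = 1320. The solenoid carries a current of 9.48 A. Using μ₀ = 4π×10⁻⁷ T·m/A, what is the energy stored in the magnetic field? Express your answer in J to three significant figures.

U ≈ 1460 J

A = πr² = π(2.370×10^-2 m)² = 1.7646×10^-3 m².
L = μ₀μᵣN²A/ℓ = (4π×10⁻⁷)(1320)(2510)²(1.7646×10^-3)/(0.568) = 32.47 H.
U = ½LI² = ½(32.47)(9.48)² = 1.459×10^3 J.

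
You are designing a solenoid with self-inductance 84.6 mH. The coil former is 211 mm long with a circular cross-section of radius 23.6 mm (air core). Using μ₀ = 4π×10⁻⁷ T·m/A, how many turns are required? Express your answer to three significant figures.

N ≈ 2850 turns

A = πr² = π(2.360×10^-2 m)² = 1.750×10^-3 m².
From L = μ₀N²A/ℓ, N = √(Lℓ / (μ₀A)).
N = √[(8.460×10^-2)(0.211) / ((4π×10⁻⁷)×1.750×10^-3)] = √(8.118×10^6) ≈ 2849.3.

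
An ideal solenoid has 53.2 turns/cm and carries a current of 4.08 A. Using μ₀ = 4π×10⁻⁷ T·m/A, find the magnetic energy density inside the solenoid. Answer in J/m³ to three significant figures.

B = μ₀nI = (4π×10⁻⁷)(5.320×10^3)(4.08) = 2.728×10^-2 T.
u = B²/(2μ₀) = (2.728×10^-2)²/(2×4π×10⁻⁷) = 296 J/m³.

u ≈ 296 J/m³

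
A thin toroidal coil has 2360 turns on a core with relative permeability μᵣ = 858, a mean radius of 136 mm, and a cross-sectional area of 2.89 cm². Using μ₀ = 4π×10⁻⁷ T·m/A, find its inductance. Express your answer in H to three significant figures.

L ≈ 2.03 H

For a thin toroid, L = μ₀μᵣN²A/(2πR).
L = (4π×10⁻⁷)(858)(2360)²(2.890×10^-4) / (2π×0.136 m) = 2.031 H.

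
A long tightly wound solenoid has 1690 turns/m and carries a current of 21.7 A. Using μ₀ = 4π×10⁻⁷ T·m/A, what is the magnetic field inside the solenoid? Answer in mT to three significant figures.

B ≈ 46.1 mT

Inside a long solenoid, B = μ₀nI.
B = (4π×10⁻⁷)(1.690×10^3 m⁻¹)(21.7 A) = 4.608×10^-2 T.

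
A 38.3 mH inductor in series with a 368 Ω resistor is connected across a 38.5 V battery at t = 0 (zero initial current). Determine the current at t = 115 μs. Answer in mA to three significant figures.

τ = L/R = 3.830×10^-2/368 = 1.041×10^-4 s; final current I_∞ = ε/R = 38.5/368 = 0.1046 A.
I(t) = I_∞(1 − e^(−t/τ)) with t/τ = 1.105.
I = (0.1046)(1 − e^(−1.105)) = 6.997×10^-2 A.

I ≈ 70.0 mA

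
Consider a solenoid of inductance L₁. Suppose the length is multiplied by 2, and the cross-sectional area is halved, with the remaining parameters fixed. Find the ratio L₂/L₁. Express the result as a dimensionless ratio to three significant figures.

For a solenoid, L ∝ μᵣN²A/ℓ.
L₂/L₁ = (2)^-1 × (0.5) = 0.250.

L₂/L₁ = 0.250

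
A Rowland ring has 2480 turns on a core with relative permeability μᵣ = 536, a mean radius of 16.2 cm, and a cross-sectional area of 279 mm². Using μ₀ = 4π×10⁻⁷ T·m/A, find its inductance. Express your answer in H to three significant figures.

L ≈ 1.14 H

For a thin toroid, L = μ₀μᵣN²A/(2πR).
L = (4π×10⁻⁷)(536)(2480)²(2.790×10^-4) / (2π×0.162 m) = 1.136 H.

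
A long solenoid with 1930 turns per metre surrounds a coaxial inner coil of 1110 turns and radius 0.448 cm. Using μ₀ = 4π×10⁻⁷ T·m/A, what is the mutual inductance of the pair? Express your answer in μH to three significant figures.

M ≈ 170 μH

The outer solenoid produces a uniform field B₁ = μ₀n₁I₁ across the inner coil,
so the flux linkage is N₂Φ = N₂B₁A₂ = μ₀n₁N₂A₂·I₁, giving M = μ₀n₁N₂A₂.
A₂ = πr² = π(4.480×10^-3 m)² = 6.305×10^-5 m².
M = (4π×10⁻⁷)(1930)(1110)(6.305×10^-5) = 1.697×10^-4 H.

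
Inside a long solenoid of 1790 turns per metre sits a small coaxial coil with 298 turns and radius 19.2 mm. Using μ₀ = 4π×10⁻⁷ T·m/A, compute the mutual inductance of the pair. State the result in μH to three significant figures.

The outer solenoid produces a uniform field B₁ = μ₀n₁I₁ across the inner coil,
so the flux linkage is N₂Φ = N₂B₁A₂ = μ₀n₁N₂A₂·I₁, giving M = μ₀n₁N₂A₂.
A₂ = πr² = π(1.920×10^-2 m)² = 1.158×10^-3 m².
M = (4π×10⁻⁷)(1790)(298)(1.158×10^-3) = 7.763×10^-4 H.

M ≈ 776 μH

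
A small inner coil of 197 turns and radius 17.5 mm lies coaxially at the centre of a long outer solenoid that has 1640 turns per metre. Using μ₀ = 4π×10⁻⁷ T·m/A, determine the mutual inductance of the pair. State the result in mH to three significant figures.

The outer solenoid produces a uniform field B₁ = μ₀n₁I₁ across the inner coil,
so the flux linkage is N₂Φ = N₂B₁A₂ = μ₀n₁N₂A₂·I₁, giving M = μ₀n₁N₂A₂.
A₂ = πr² = π(1.750×10^-2 m)² = 9.621×10^-4 m².
M = (4π×10⁻⁷)(1640)(197)(9.621×10^-4) = 3.906×10^-4 H.

M ≈ 0.391 mH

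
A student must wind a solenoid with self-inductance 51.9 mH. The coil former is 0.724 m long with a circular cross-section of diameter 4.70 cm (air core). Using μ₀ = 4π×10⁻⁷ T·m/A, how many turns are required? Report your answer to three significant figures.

N ≈ 4150 turns

A = π(d/2)² = π(2.350×10^-2 m)² = 1.7349×10^-3 m².
From L = μ₀N²A/ℓ, N = √(Lℓ / (μ₀A)).
N = √[(5.190×10^-2)(0.724) / ((4π×10⁻⁷)×1.7349×10^-3)] = √(1.723×10^7) ≈ 4151.5.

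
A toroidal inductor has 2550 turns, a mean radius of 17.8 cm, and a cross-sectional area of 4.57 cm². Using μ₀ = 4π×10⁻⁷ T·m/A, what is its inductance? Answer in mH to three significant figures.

For a thin toroid, L = μ₀N²A/(2πR).
L = (4π×10⁻⁷)(2550)²(4.570×10^-4) / (2π×0.178 m) = 3.339×10^-3 H.

L ≈ 3.34 mH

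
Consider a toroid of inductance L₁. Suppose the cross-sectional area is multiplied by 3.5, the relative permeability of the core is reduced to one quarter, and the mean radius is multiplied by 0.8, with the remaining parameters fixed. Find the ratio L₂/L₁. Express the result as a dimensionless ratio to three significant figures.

L₂/L₁ = 1.09

For a toroid, L ∝ μᵣN²A/R.
L₂/L₁ = (3.5) × (0.25) × (0.8)^-1 = 1.09.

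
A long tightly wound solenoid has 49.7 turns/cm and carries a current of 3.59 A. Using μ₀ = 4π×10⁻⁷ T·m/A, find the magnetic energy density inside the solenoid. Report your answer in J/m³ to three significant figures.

B = μ₀nI = (4π×10⁻⁷)(4.970×10^3)(3.59) = 2.242×10^-2 T.
u = B²/(2μ₀) = (2.242×10^-2)²/(2×4π×10⁻⁷) = 200 J/m³.

u ≈ 200 J/m³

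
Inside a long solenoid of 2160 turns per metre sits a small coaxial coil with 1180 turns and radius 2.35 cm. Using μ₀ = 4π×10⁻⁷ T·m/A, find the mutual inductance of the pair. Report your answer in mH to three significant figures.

M ≈ 5.56 mH

The outer solenoid produces a uniform field B₁ = μ₀n₁I₁ across the inner coil,
so the flux linkage is N₂Φ = N₂B₁A₂ = μ₀n₁N₂A₂·I₁, giving M = μ₀n₁N₂A₂.
A₂ = πr² = π(2.350×10^-2 m)² = 1.7349×10^-3 m².
M = (4π×10⁻⁷)(2160)(1180)(1.7349×10^-3) = 5.557×10^-3 H.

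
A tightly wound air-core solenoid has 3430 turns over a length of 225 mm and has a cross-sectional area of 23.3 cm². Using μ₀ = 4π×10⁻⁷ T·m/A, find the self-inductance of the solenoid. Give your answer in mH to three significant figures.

L ≈ 153 mH

A = 23.3 cm² = 2.330×10^-3 m².
For a long solenoid, L = μ₀N²A/ℓ.
L = (4π×10⁻⁷)(3430)²(2.330×10^-3)/(0.225 m) = 0.1531 H.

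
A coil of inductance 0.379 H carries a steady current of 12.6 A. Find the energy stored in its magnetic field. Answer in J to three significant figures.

Stored magnetic energy: U = ½LI².
U = ½(0.379 H)(12.6 A)² = 30.09 J.

U ≈ 30.1 J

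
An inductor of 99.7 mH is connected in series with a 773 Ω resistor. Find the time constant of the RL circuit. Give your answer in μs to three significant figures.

τ = L/R = (9.970×10^-2 H)/(773 Ω) = 1.290×10^-4 s.

τ ≈ 129 μs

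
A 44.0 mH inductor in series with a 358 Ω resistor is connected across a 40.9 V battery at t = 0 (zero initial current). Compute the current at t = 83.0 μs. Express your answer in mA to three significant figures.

τ = L/R = 4.400×10^-2/358 = 1.229×10^-4 s; final current I_∞ = ε/R = 40.9/358 = 0.1142 A.
I(t) = I_∞(1 − e^(−t/τ)) with t/τ = 0.675.
I = (0.1142)(1 − e^(−0.675)) = 5.610×10^-2 A.

I ≈ 56.1 mA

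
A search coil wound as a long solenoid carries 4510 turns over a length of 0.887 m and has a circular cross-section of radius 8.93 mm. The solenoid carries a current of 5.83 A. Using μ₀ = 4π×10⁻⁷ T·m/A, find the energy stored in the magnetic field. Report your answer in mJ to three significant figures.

A = πr² = π(8.930×10^-3 m)² = 2.505×10^-4 m².
L = μ₀N²A/ℓ = (4π×10⁻⁷)(4510)²(2.505×10^-4)/(0.887) = 7.219×10^-3 H.
U = ½LI² = ½(7.219×10^-3)(5.83)² = 0.1227 J.

U ≈ 123 mJ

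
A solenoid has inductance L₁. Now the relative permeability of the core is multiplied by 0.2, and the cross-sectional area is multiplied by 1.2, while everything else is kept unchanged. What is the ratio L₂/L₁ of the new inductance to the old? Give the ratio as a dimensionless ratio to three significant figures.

L₂/L₁ = 0.240

For a solenoid, L ∝ μᵣN²A/ℓ.
L₂/L₁ = (0.2) × (1.2) = 0.240.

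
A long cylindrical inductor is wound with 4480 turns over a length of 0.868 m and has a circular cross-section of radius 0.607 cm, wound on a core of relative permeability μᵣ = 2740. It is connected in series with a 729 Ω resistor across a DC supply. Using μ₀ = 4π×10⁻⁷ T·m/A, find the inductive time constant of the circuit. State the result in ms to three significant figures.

τ ≈ 12.6 ms

A = πr² = π(6.070×10^-3 m)² = 1.158×10^-4 m².
L = μ₀μᵣN²A/ℓ = (4π×10⁻⁷)(2740)(4480)²(1.158×10^-4)/(0.868) = 9.216 H.
τ = L/R = (9.216)/(729) = 1.264×10^-2 s.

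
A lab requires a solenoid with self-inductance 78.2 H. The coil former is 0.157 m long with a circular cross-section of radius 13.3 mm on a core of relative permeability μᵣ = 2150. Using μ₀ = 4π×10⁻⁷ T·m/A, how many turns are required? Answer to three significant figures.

A = πr² = π(1.330×10^-2 m)² = 5.557×10^-4 m².
From L = μ₀μᵣN²A/ℓ, N = √(Lℓ / (μ₀μᵣA)).
N = √[(78.2)(0.157) / ((4π×10⁻⁷)(2150)×5.557×10^-4)] = √(8.177×10^6) ≈ 2859.6.

N ≈ 2860 turns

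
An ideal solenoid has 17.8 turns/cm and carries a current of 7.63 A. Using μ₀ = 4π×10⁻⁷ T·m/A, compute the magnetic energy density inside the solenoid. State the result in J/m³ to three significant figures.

B = μ₀nI = (4π×10⁻⁷)(1.780×10^3)(7.63) = 1.707×10^-2 T.
u = B²/(2μ₀) = (1.707×10^-2)²/(2×4π×10⁻⁷) = 115.9 J/m³.

u ≈ 116 J/m³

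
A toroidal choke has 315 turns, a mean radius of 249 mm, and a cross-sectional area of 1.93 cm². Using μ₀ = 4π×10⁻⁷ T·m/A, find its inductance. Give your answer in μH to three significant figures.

L ≈ 15.4 μH

For a thin toroid, L = μ₀N²A/(2πR).
L = (4π×10⁻⁷)(315)²(1.930×10^-4) / (2π×0.249 m) = 1.538×10^-5 H.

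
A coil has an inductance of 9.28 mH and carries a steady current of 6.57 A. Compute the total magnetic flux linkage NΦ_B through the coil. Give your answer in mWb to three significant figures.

From L = NΦ_B/I, the flux linkage is NΦ_B = LI.
NΦ_B = (9.280×10^-3 H)(6.57 A) = 6.097×10^-2 Wb.

NΦ_B ≈ 61.0 mWb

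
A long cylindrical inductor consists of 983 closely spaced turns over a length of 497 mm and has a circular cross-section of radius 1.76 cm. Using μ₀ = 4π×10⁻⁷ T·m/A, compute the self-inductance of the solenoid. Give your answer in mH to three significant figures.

A = πr² = π(1.760×10^-2 m)² = 9.731×10^-4 m².
For a long solenoid, L = μ₀N²A/ℓ.
L = (4π×10⁻⁷)(983)²(9.731×10^-4)/(0.497 m) = 2.378×10^-3 H.

L ≈ 2.38 mH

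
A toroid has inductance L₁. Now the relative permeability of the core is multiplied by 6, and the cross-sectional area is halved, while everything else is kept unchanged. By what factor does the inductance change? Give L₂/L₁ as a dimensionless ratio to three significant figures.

For a toroid, L ∝ μᵣN²A/R.
L₂/L₁ = (6) × (0.5) = 3.00.

L₂/L₁ = 3.00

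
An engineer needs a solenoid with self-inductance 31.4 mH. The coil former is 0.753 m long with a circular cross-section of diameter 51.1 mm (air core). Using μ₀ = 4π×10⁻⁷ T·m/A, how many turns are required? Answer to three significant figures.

N ≈ 3030 turns

A = π(d/2)² = π(2.555×10^-2 m)² = 2.051×10^-3 m².
From L = μ₀N²A/ℓ, N = √(Lℓ / (μ₀A)).
N = √[(3.140×10^-2)(0.753) / ((4π×10⁻⁷)×2.051×10^-3)] = √(9.1745×10^6) ≈ 3028.9.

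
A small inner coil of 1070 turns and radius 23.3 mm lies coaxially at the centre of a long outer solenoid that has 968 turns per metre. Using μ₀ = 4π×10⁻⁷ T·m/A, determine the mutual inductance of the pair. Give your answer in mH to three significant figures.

M ≈ 2.22 mH

The outer solenoid produces a uniform field B₁ = μ₀n₁I₁ across the inner coil,
so the flux linkage is N₂Φ = N₂B₁A₂ = μ₀n₁N₂A₂·I₁, giving M = μ₀n₁N₂A₂.
A₂ = πr² = π(2.330×10^-2 m)² = 1.706×10^-3 m².
M = (4π×10⁻⁷)(968)(1070)(1.706×10^-3) = 2.220×10^-3 H.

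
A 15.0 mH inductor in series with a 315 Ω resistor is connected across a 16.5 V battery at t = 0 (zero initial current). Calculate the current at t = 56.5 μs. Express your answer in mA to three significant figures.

τ = L/R = 1.500×10^-2/315 = 4.762×10^-5 s; final current I_∞ = ε/R = 16.5/315 = 5.238×10^-2 A.
I(t) = I_∞(1 − e^(−t/τ)) with t/τ = 1.186.
I = (5.238×10^-2)(1 − e^(−1.186)) = 3.639×10^-2 A.

I ≈ 36.4 mA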